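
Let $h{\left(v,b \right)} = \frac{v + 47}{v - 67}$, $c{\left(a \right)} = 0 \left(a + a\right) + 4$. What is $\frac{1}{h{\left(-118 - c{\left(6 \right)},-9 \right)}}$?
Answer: $\frac{63}{25} \approx 2.52$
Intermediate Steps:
$c{\left(a \right)} = 4$ ($c{\left(a \right)} = 0 \cdot 2 a + 4 = 0 + 4 = 4$)
$h{\left(v,b \right)} = \frac{47 + v}{-67 + v}$
$\frac{1}{h{\left(-118 - c{\left(6 \right)},-9 \right)}} = \frac{1}{\frac{1}{-67 - 122} \left(47 - 122\right)} = \frac{1}{\frac{1}{-189} \left(-75\right)} = \frac{1}{\left(- \frac{1}{189}\right) \left(-75\right)} = \frac{1}{\frac{25}{63}} = \frac{63}{25}$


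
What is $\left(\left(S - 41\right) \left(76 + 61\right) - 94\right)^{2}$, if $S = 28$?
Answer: $3515625$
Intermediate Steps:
$\left(\left(S - 41\right) \left(76 + 61\right) - 94\right)^{2} = \left(\left(28 - 41\right) \left(76 + 61\right) - 94\right)^{2} = \left(\left(-13\right) 137 - 94\right)^{2} = \left(-1781 - 94\right)^{2} = \left(-1875\right)^{2} = 3515625$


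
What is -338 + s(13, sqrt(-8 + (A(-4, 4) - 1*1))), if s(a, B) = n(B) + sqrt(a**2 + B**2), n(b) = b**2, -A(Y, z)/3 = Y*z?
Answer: -299 + 4*sqrt(13) ≈ -284.58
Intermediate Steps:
A(Y, z) = -3*Y*z
s(a, B) = B**2 + sqrt(B**2 + a**2) (s(a, B) = B**2 + sqrt(a**2 + B**2) = B**2 + sqrt(B**2 + a**2))
-338 + s(13, sqrt(-8 + (A(-4, 4) - 1*1))) = -338 + ((sqrt(-8 + (-3*(-4)*4 - 1*1)))**2 + sqrt((sqrt(-8 + (-3*(-4)*4 - 1*1)))**2 + 13**2)) = -338 + ((sqrt(-8 + (48 - 1)))**2 + sqrt((sqrt(-8 + (48 - 1)))**2 + 169)) = -338 + ((sqrt(-8 + 47))**2 + sqrt((sqrt(-8 + 47))**2 + 169)) = -338 + ((sqrt(39))**2 + sqrt((sqrt(39))**2 + 169)) = -338 + (39 + sqrt(39 + 169)) = -338 + (39 + sqrt(208)) = -338 + (39 + 4*sqrt(13)) = -299 + 4*sqrt(13)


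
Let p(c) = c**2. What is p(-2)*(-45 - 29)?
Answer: -296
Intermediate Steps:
p(-2)*(-45 - 29) = (-2)**2*(-45 - 29) = 4*(-74) = -296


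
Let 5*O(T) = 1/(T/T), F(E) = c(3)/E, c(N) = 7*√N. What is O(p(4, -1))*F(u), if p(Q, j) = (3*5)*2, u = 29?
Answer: 7*√3/145 ≈ 0.083616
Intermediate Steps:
F(E) = 7*√3/E (F(E) = (7*√3)/E = 7*√3/E)
p(Q, j) = 30 (p(Q, j) = 15*2 = 30)
O(T) = ⅕ (O(T) = 1/(5*((T/T))) = (⅕)/1 = (⅕)*1 = ⅕)
O(p(4, -1))*F(u) = (7*√3/29)/5 = 7*√3/145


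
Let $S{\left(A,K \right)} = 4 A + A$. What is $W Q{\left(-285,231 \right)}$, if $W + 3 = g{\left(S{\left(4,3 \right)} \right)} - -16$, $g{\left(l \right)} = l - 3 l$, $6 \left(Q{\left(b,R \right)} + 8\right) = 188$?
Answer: $-630$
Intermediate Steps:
$Q{\left(b,R \right)} = \frac{70}{3}$ ($Q{\left(b,R \right)} = -8 + \frac{1}{6} \cdot 188 = -8 + \frac{94}{3} = \frac{70}{3}$)
$S{\left(A,K \right)} = 5 A$
$g{\left(l \right)} = - 2 l$
$W = -27$ ($W = -3 - \left(-16 + 2 \cdot 5 \cdot 4\right) = -3 + \left(\left(-2\right) 20 + 16\right) = -3 + \left(-40 + 16\right) = -3 - 24 = -27$)
$W Q{\left(-285,231 \right)} = \left(-27\right) \frac{70}{3} = -630$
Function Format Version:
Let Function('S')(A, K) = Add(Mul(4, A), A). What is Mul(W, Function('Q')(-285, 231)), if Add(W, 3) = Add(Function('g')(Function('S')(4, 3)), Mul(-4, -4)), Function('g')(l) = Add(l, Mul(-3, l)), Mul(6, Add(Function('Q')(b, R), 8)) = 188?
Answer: -630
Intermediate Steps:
Function('Q')(b, R) = Rational(70, 3) (Function('Q')(b, R) = Add(-8, Mul(Rational(1, 6), 188)) = Add(-8, Rational(94, 3)) = Rational(70, 3))
Function('S')(A, K) = Mul(5, A)
Function('g')(l) = Mul(-2, l)
W = -27 (W = Add(-3, Add(Mul(-2, Mul(5, 4)), Mul(-4, -4))) = Add(-3, Add(Mul(-2, 20), 16)) = Add(-3, Add(-40, 16)) = Add(-3, -24) = -27)
Mul(W, Function('Q')(-285, 231)) = Mul(-27, Rational(70, 3)) = -630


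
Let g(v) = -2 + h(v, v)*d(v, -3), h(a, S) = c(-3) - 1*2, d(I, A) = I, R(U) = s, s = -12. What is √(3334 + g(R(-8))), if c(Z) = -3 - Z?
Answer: 2*√839 ≈ 57.931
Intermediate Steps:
R(U) = -12
h(a, S) = -2 (h(a, S) = (-3 - 1*(-3)) - 1*2 = (-3 + 3) - 2 = 0 - 2 = -2)
g(v) = -2 - 2*v
√(3334 + g(R(-8))) = √(3334 + (-2 - 2*(-12))) = √(3334 + (-2 + 24)) = √(3334 + 22) = √3356 = 2*√839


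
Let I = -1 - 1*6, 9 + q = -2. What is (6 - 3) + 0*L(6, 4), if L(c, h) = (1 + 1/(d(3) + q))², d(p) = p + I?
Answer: 3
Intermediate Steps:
q = -11 (q = -9 - 2 = -11)
I = -7 (I = -1 - 6 = -7)
d(p) = -7 + p (d(p) = p - 7 = -7 + p)
L(c, h) = 196/225 (L(c, h) = (1 + 1/((-7 + 3) - 11))² = (1 + 1/(-4 - 11))² = (1 + 1/(-15))² = (1 - 1/15)² = (14/15)² = 196/225)
(6 - 3) + 0*L(6, 4) = (6 - 3) + 0*(196/225) = 3 + 0 = 3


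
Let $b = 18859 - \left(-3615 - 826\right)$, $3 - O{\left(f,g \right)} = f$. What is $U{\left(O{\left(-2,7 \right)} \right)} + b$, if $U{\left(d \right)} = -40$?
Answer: $23260$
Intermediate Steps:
$O{\left(f,g \right)} = 3 - f$
$b = 23300$ ($b = 18859 - \left(-3615 - 826\right) = 18859 - -4441 = 18859 + 4441 = 23300$)
$U{\left(O{\left(-2,7 \right)} \right)} + b = -40 + 23300 = 23260$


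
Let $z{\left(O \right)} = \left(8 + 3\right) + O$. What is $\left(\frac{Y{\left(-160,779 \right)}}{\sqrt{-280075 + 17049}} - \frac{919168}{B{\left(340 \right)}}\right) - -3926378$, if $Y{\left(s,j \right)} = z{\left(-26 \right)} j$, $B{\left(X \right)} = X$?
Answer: $\frac{333512338}{85} + \frac{11685 i \sqrt{263026}}{263026} \approx 3.9237 \cdot 10^{6} + 22.784 i$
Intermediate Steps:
$z{\left(O \right)} = 11 + O$
$Y{\left(s,j \right)} = - 15 j$ ($Y{\left(s,j \right)} = \left(11 - 26\right) j = - 15 j$)
$\left(\frac{Y{\left(-160,779 \right)}}{\sqrt{-280075 + 17049}} - \frac{919168}{B{\left(340 \right)}}\right) - -3926378 = \left(\frac{\left(-15\right) 779}{\sqrt{-280075 + 17049}} - \frac{919168}{340}\right) - -3926378 = \left(- \frac{11685}{\sqrt{-263026}} - \frac{229792}{85}\right) + 3926378 = \left(- \frac{11685}{i \sqrt{263026}} - \frac{229792}{85}\right) + 3926378 = \left(- 11685 \left(- \frac{i \sqrt{263026}}{263026}\right) - \frac{229792}{85}\right) + 3926378 = \left(\frac{11685 i \sqrt{263026}}{263026} - \frac{229792}{85}\right) + 3926378 = \left(- \frac{229792}{85} + \frac{11685 i \sqrt{263026}}{263026}\right) + 3926378 = \frac{333512338}{85} + \frac{11685 i \sqrt{263026}}{263026}$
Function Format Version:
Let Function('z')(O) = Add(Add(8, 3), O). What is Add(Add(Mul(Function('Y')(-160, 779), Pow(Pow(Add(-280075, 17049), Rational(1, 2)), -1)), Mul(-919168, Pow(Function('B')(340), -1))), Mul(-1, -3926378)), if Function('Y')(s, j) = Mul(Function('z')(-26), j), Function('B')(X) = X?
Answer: Add(Rational(333512338, 85), Mul(Rational(11685, 263026), I, Pow(263026, Rational(1, 2)))) ≈ Add(3.9237e+6, Mul(22.784, I))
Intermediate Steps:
Function('z')(O) = Add(11, O)
Function('Y')(s, j) = Mul(-15, j) (Function('Y')(s, j) = Mul(Add(11, -26), j) = Mul(-15, j))
Add(Add(Mul(Function('Y')(-160, 779), Pow(Pow(Add(-280075, 17049), Rational(1, 2)), -1)), Mul(-919168, Pow(Function('B')(340), -1))), Mul(-1, -3926378)) = Add(Add(Mul(Mul(-15, 779), Pow(Pow(Add(-280075, 17049), Rational(1, 2)), -1)), Mul(-919168, Pow(340, -1))), Mul(-1, -3926378)) = Add(Add(Mul(-11685, Pow(Pow(-263026, Rational(1, 2)), -1)), Mul(-919168, Rational(1, 340))), 3926378) = Add(Add(Mul(-11685, Pow(Mul(I, Pow(263026, Rational(1, 2))), -1)), Rational(-229792, 85)), 3926378) = Add(Add(Mul(-11685, Mul(Rational(-1, 263026), I, Pow(263026, Rational(1, 2)))), Rational(-229792, 85)), 3926378) = Add(Add(Mul(Rational(11685, 263026), I, Pow(263026, Rational(1, 2))), Rational(-229792, 85)), 3926378) = Add(Add(Rational(-229792, 85), Mul(Rational(11685, 263026), I, Pow(263026, Rational(1, 2)))), 3926378) = Add(Rational(333512338, 85), Mul(Rational(11685, 263026), I, Pow(263026, Rational(1, 2))))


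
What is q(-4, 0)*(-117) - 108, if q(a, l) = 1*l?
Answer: -108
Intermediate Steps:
q(a, l) = l
q(-4, 0)*(-117) - 108 = 0*(-117) - 108 = 0 - 108 = -108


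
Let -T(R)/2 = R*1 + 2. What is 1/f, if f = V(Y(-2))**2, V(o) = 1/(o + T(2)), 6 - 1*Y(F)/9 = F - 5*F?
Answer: 676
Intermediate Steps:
T(R) = -4 - 2*R (T(R) = -2*(R*1 + 2) = -2*(R + 2) = -2*(2 + R) = -4 - 2*R)
Y(F) = 54 + 36*F (Y(F) = 54 - 9*(F - 5*F) = 54 - (-36)*F = 54 + 36*F)
V(o) = 1/(-8 + o) (V(o) = 1/(o + (-4 - 2*2)) = 1/(o + (-4 - 4)) = 1/(o - 8) = 1/(-8 + o))
f = 1/676 (f = (1/(-8 + (54 + 36*(-2))))**2 = (1/(-8 + (54 - 72)))**2 = (1/(-8 - 18))**2 = (1/(-26))**2 = (-1/26)**2 = 1/676 ≈ 0.0014793)
1/f = 1/(1/676) = 676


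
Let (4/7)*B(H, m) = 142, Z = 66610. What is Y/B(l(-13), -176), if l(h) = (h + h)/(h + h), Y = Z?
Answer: 133220/497 ≈ 268.05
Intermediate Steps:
Y = 66610
l(h) = 1 (l(h) = (2*h)/((2*h)) = (2*h)*(1/(2*h)) = 1)
B(H, m) = 497/2 (B(H, m) = (7/4)*142 = 497/2)
Y/B(l(-13), -176) = 66610/(497/2) = 66610*(2/497) = 133220/497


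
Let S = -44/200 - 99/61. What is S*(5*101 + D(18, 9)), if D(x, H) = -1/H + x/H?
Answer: -12821501/13725 ≈ -934.17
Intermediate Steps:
S = -5621/3050 (S = -44*1/200 - 99*1/61 = -11/50 - 99/61 = -5621/3050 ≈ -1.8430)
S*(5*101 + D(18, 9)) = -5621*(5*101 + (-1 + 18)/9)/3050 = -5621*(505 + (⅑)*17)/3050 = -5621*(505 + 17/9)/3050 = -5621/3050*4562/9 = -12821501/13725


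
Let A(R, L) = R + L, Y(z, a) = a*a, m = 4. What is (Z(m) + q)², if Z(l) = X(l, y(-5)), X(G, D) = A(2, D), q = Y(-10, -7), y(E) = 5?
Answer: 3136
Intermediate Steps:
Y(z, a) = a²
A(R, L) = L + R
q = 49 (q = (-7)² = 49)
X(G, D) = 2 + D (X(G, D) = D + 2 = 2 + D)
Z(l) = 7 (Z(l) = 2 + 5 = 7)
(Z(m) + q)² = (7 + 49)² = 56² = 3136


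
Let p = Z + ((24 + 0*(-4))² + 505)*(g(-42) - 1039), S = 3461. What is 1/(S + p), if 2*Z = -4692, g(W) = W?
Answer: -1/1167446 ≈ -8.5657e-7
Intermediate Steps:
Z = -2346 (Z = (½)*(-4692) = -2346)
p = -1170907 (p = -2346 + ((24 + 0*(-4))² + 505)*(-42 - 1039) = -2346 + ((24 + 0)² + 505)*(-1081) = -2346 + (24² + 505)*(-1081) = -2346 + (576 + 505)*(-1081) = -2346 + 1081*(-1081) = -2346 - 1168561 = -1170907)
1/(S + p) = 1/(3461 - 1170907) = 1/(-1167446) = -1/1167446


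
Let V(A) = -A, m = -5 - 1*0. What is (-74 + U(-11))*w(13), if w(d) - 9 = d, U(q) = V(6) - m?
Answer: -1650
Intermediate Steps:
m = -5 (m = -5 + 0 = -5)
U(q) = -1 (U(q) = -1*6 - 1*(-5) = -6 + 5 = -1)
w(d) = 9 + d
(-74 + U(-11))*w(13) = (-74 - 1)*(9 + 13) = -75*22 = -1650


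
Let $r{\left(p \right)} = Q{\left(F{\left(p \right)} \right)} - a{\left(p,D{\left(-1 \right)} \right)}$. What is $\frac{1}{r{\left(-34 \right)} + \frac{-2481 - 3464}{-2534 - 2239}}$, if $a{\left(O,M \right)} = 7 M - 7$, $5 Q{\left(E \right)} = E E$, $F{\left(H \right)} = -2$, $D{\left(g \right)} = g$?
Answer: $\frac{23865}{382927} \approx 0.062323$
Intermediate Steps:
$Q{\left(E \right)} = \frac{E^{2}}{5}$ ($Q{\left(E \right)} = \frac{E E}{5} = \frac{E^{2}}{5}$)
$a{\left(O,M \right)} = -7 + 7 M$
$r{\left(p \right)} = \frac{74}{5}$ ($r{\left(p \right)} = \frac{\left(-2\right)^{2}}{5} - \left(-7 + 7 \left(-1\right)\right) = \frac{1}{5} \cdot 4 - \left(-7 - 7\right) = \frac{4}{5} - -14 = \frac{4}{5} + 14 = \frac{74}{5}$)
$\frac{1}{r{\left(-34 \right)} + \frac{-2481 - 3464}{-2534 - 2239}} = \frac{1}{\frac{74}{5} + \frac{-2481 - 3464}{-2534 - 2239}} = \frac{1}{\frac{74}{5} - \frac{5945}{-4773}} = \frac{1}{\frac{74}{5} - - \frac{5945}{4773}} = \frac{1}{\frac{74}{5} + \frac{5945}{4773}} = \frac{1}{\frac{382927}{23865}} = \frac{23865}{382927}$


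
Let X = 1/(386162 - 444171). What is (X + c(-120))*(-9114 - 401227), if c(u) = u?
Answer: 2856416938621/58009 ≈ 4.9241e+7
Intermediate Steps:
X = -1/58009 (X = 1/(-58009) = -1/58009 ≈ -1.7239e-5)
(X + c(-120))*(-9114 - 401227) = (-1/58009 - 120)*(-9114 - 401227) = -6961081/58009*(-410341) = 2856416938621/58009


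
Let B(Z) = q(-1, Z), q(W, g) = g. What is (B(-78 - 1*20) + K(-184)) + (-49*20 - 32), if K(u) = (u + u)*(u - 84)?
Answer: 97514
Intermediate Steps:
K(u) = 2*u*(-84 + u) (K(u) = (2*u)*(-84 + u) = 2*u*(-84 + u))
B(Z) = Z
(B(-78 - 1*20) + K(-184)) + (-49*20 - 32) = ((-78 - 1*20) + 2*(-184)*(-84 - 184)) + (-49*20 - 32) = ((-78 - 20) + 2*(-184)*(-268)) + (-980 - 32) = (-98 + 98624) - 1012 = 98526 - 1012 = 97514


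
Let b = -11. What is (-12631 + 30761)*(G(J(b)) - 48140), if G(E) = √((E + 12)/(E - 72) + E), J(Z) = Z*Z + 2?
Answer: -872778200 + 36260*√9078/17 ≈ -8.7257e+8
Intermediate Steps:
J(Z) = 2 + Z² (J(Z) = Z² + 2 = 2 + Z²)
G(E) = √(E + (12 + E)/(-72 + E)) (G(E) = √((12 + E)/(-72 + E) + E) = √(E + (12 + E)/(-72 + E)))
(-12631 + 30761)*(G(J(b)) - 48140) = (-12631 + 30761)*(√((12 + (2 + (-11)²) + (2 + (-11)²)*(-72 + (2 + (-11)²)))/(-72 + (2 + (-11)²))) - 48140) = 18130*(√((12 + (2 + 121) + (2 + 121)*(-72 + (2 + 121)))/(-72 + (2 + 121))) - 48140) = 18130*(√((12 + 123 + 123*(-72 + 123))/(-72 + 123)) - 48140) = 18130*(√((12 + 123 + 123*51)/51) - 48140) = 18130*(√((12 + 123 + 6273)/51) - 48140) = 18130*(√((1/51)*6408) - 48140) = 18130*(√(2136/17) - 48140) = 18130*(2*√9078/17 - 48140) = 18130*(-48140 + 2*√9078/17) = -872778200 + 36260*√9078/17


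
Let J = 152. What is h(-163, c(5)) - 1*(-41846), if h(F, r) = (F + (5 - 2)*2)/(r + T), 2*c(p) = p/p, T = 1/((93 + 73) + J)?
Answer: 3322717/80 ≈ 41534.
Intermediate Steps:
T = 1/318 (T = 1/((93 + 73) + 152) = 1/(166 + 152) = 1/318 ≈ 0.0031447)
c(p) = ½ (c(p) = (p/p)/2 = (½)*1 = ½)
h(F, r) = (6 + F)/(1/318 + r) (h(F, r) = (F + (5 - 2)*2)/(r + 1/318) = (F + 3*2)/(1/318 + r) = (F + 6)/(1/318 + r) = (6 + F)/(1/318 + r))
h(-163, c(5)) - 1*(-41846) = 318*(6 - 163)/(1 + 318*(½)) - 1*(-41846) = 318*(-157)/(1 + 159) + 41846 = 318*(-157)/160 + 41846 = 318*(1/160)*(-157) + 41846 = -24963/80 + 41846 = 3322717/80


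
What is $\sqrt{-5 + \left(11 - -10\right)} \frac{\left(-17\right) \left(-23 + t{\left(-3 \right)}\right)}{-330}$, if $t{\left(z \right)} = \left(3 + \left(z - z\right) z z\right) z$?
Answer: $- \frac{1088}{165} \approx -6.5939$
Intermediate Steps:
$t{\left(z \right)} = 3 z$ ($t{\left(z \right)} = \left(3 + 0 z z\right) z = \left(3 + 0 z\right) z = \left(3 + 0\right) z = 3 z$)
$\sqrt{-5 + \left(11 - -10\right)} \frac{\left(-17\right) \left(-23 + t{\left(-3 \right)}\right)}{-330} = \sqrt{-5 + \left(11 - -10\right)} \frac{\left(-17\right) \left(-23 + 3 \left(-3\right)\right)}{-330} = \sqrt{-5 + \left(11 + 10\right)} - 17 \left(-23 - 9\right) \left(- \frac{1}{330}\right) = \sqrt{-5 + 21} \left(-17\right) \left(-32\right) \left(- \frac{1}{330}\right) = \sqrt{16} \cdot 544 \left(- \frac{1}{330}\right) = 4 \left(- \frac{272}{165}\right) = - \frac{1088}{165}$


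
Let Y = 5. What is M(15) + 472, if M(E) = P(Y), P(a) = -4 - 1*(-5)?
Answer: 473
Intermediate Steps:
P(a) = 1 (P(a) = -4 + 5 = 1)
M(E) = 1
M(15) + 472 = 1 + 472 = 473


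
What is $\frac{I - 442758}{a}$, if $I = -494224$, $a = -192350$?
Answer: $\frac{468491}{96175} \approx 4.8712$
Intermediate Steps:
$\frac{I - 442758}{a} = \frac{-494224 - 442758}{-192350} = \left(-494224 - 442758\right) \left(- \frac{1}{192350}\right) = \left(-936982\right) \left(- \frac{1}{192350}\right) = \frac{468491}{96175}$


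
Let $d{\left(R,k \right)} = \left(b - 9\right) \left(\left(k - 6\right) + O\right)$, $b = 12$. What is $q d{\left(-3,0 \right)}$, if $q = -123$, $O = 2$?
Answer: $1476$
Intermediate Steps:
$d{\left(R,k \right)} = -12 + 3 k$ ($d{\left(R,k \right)} = \left(12 - 9\right) \left(\left(k - 6\right) + 2\right) = 3 \left(\left(k - 6\right) + 2\right) = 3 \left(\left(-6 + k\right) + 2\right) = 3 \left(-4 + k\right) = -12 + 3 k$)
$q d{\left(-3,0 \right)} = - 123 \left(-12 + 3 \cdot 0\right) = - 123 \left(-12 + 0\right) = \left(-123\right) \left(-12\right) = 1476$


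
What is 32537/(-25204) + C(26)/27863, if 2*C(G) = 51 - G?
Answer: -906263381/702259052 ≈ -1.2905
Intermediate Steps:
C(G) = 51/2 - G/2 (C(G) = (51 - G)/2 = 51/2 - G/2)
32537/(-25204) + C(26)/27863 = 32537/(-25204) + (51/2 - ½*26)/27863 = 32537*(-1/25204) + (51/2 - 13)*(1/27863) = -32537/25204 + (25/2)*(1/27863) = -32537/25204 + 25/55726 = -906263381/702259052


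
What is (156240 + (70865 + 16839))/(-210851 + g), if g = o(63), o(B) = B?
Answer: -60986/52697 ≈ -1.1573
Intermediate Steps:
g = 63
(156240 + (70865 + 16839))/(-210851 + g) = (156240 + (70865 + 16839))/(-210851 + 63) = (156240 + 87704)/(-210788) = 243944*(-1/210788) = -60986/52697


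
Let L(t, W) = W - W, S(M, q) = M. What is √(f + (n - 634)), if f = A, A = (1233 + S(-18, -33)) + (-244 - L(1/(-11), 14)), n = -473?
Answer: 2*I*√34 ≈ 11.662*I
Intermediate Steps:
L(t, W) = 0
A = 971 (A = (1233 - 18) + (-244 - 1*0) = 1215 + (-244 + 0) = 1215 - 244 = 971)
f = 971
√(f + (n - 634)) = √(971 + (-473 - 634)) = √(971 - 1107) = √(-136) = 2*I*√34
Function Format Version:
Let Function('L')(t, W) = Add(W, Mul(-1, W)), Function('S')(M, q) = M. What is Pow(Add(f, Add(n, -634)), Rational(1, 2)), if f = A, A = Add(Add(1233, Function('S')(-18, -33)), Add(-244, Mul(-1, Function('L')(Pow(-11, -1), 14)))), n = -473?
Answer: Mul(2, I, Pow(34, Rational(1, 2))) ≈ Mul(11.662, I)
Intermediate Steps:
Function('L')(t, W) = 0
A = 971 (A = Add(Add(1233, -18), Add(-244, Mul(-1, 0))) = Add(1215, Add(-244, 0)) = Add(1215, -244) = 971)
f = 971
Pow(Add(f, Add(n, -634)), Rational(1, 2)) = Pow(Add(971, Add(-473, -634)), Rational(1, 2)) = Pow(Add(971, -1107), Rational(1, 2)) = Pow(-136, Rational(1, 2)) = Mul(2, I, Pow(34, Rational(1, 2)))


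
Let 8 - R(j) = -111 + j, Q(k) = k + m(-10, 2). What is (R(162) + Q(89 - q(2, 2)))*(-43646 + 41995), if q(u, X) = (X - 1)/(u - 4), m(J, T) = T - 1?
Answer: -156845/2 ≈ -78423.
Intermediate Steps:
m(J, T) = -1 + T
q(u, X) = (-1 + X)/(-4 + u)
Q(k) = 1 + k (Q(k) = k + (-1 + 2) = k + 1 = 1 + k)
R(j) = 119 - j (R(j) = 8 - (-111 + j) = 8 + (111 - j) = 119 - j)
(R(162) + Q(89 - q(2, 2)))*(-43646 + 41995) = ((119 - 1*162) + (1 + (89 - (-1 + 2)/(-4 + 2))))*(-43646 + 41995) = ((119 - 162) + (1 + (89 - 1/(-2))))*(-1651) = (-43 + (1 + (89 - (-1)/2)))*(-1651) = (-43 + (1 + (89 - 1*(-½))))*(-1651) = (-43 + (1 + (89 + ½)))*(-1651) = (-43 + (1 + 179/2))*(-1651) = (-43 + 181/2)*(-1651) = (95/2)*(-1651) = -156845/2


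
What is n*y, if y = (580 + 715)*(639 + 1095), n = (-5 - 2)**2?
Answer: 110030970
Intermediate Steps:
n = 49 (n = (-7)**2 = 49)
y = 2245530 (y = 1295*1734 = 2245530)
n*y = 49*2245530 = 110030970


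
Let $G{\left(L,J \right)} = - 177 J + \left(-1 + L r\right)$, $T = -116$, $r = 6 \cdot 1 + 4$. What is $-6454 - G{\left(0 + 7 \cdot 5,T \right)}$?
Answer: $-27335$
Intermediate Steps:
$r = 10$ ($r = 6 + 4 = 10$)
$G{\left(L,J \right)} = -1 - 177 J + 10 L$ ($G{\left(L,J \right)} = - 177 J + \left(-1 + L 10\right) = - 177 J + \left(-1 + 10 L\right) = -1 - 177 J + 10 L$)
$-6454 - G{\left(0 + 7 \cdot 5,T \right)} = -6454 - \left(-1 - -20532 + 10 \left(0 + 7 \cdot 5\right)\right) = -6454 - \left(-1 + 20532 + 10 \left(0 + 35\right)\right) = -6454 - \left(-1 + 20532 + 10 \cdot 35\right) = -6454 - \left(-1 + 20532 + 350\right) = -6454 - 20881 = -27335$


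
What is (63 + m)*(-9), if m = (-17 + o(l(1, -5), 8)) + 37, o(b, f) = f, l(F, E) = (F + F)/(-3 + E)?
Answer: -819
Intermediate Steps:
l(F, E) = 2*F/(-3 + E) (l(F, E) = (2*F)/(-3 + E) = 2*F/(-3 + E))
m = 28 (m = (-17 + 8) + 37 = -9 + 37 = 28)
(63 + m)*(-9) = (63 + 28)*(-9) = 91*(-9) = -819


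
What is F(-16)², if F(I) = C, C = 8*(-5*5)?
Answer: 40000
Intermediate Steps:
C = -200 (C = 8*(-25) = -200)
F(I) = -200
F(-16)² = (-200)² = 40000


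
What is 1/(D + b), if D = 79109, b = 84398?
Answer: 1/163507 ≈ 6.1159e-6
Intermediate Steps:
1/(D + b) = 1/(79109 + 84398) = 1/163507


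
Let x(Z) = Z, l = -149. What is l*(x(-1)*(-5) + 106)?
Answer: -16539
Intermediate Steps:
l*(x(-1)*(-5) + 106) = -149*(-1*(-5) + 106) = -149*(5 + 106) = -149*111 = -16539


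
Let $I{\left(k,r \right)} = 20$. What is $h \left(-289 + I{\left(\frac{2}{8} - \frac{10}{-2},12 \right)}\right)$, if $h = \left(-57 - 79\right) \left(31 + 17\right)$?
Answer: $1756032$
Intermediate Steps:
$h = -6528$ ($h = \left(-136\right) 48 = -6528$)
$h \left(-289 + I{\left(\frac{2}{8} - \frac{10}{-2},12 \right)}\right) = - 6528 \left(-289 + 20\right) = \left(-6528\right) \left(-269\right) = 1756032$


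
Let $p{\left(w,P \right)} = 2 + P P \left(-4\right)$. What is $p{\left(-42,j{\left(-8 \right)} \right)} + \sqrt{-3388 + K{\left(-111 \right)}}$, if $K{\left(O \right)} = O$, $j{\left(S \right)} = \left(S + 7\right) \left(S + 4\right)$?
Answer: $-62 + i \sqrt{3499} \approx -62.0 + 59.152 i$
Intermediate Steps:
$j{\left(S \right)} = \left(4 + S\right) \left(7 + S\right)$ ($j{\left(S \right)} = \left(7 + S\right) \left(4 + S\right) = \left(4 + S\right) \left(7 + S\right)$)
$p{\left(w,P \right)} = 2 - 4 P^{2}$ ($p{\left(w,P \right)} = 2 + P^{2} \left(-4\right) = 2 - 4 P^{2}$)
$p{\left(-42,j{\left(-8 \right)} \right)} + \sqrt{-3388 + K{\left(-111 \right)}} = \left(2 - 4 \left(28 + \left(-8\right)^{2} + 11 \left(-8\right)\right)^{2}\right) + \sqrt{-3388 - 111} = \left(2 - 4 \left(28 + 64 - 88\right)^{2}\right) + \sqrt{-3499} = \left(2 - 4 \cdot 4^{2}\right) + i \sqrt{3499} = \left(2 - 64\right) + i \sqrt{3499} = -62 + i \sqrt{3499}$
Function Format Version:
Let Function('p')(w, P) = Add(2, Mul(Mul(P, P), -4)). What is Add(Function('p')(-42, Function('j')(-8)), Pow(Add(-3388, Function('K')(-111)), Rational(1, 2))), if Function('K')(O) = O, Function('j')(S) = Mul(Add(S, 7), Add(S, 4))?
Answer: Add(-62, Mul(I, Pow(3499, Rational(1, 2)))) ≈ Add(-62.000, Mul(59.152, I))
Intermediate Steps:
Function('j')(S) = Mul(Add(4, S), Add(7, S)) (Function('j')(S) = Mul(Add(7, S), Add(4, S)) = Mul(Add(4, S), Add(7, S)))
Function('p')(w, P) = Add(2, Mul(-4, Pow(P, 2))) (Function('p')(w, P) = Add(2, Mul(Pow(P, 2), -4)) = Add(2, Mul(-4, Pow(P, 2))))
Add(Function('p')(-42, Function('j')(-8)), Pow(Add(-3388, Function('K')(-111)), Rational(1, 2))) = Add(Add(2, Mul(-4, Pow(Add(28, Pow(-8, 2), Mul(11, -8)), 2))), Pow(Add(-3388, -111), Rational(1, 2))) = Add(Add(2, Mul(-4, Pow(Add(28, 64, -88), 2))), Pow(-3499, Rational(1, 2))) = Add(Add(2, Mul(-4, Pow(4, 2))), Mul(I, Pow(3499, Rational(1, 2)))) = Add(Add(2, Mul(-4, 16)), Mul(I, Pow(3499, Rational(1, 2)))) = Add(Add(2, -64), Mul(I, Pow(3499, Rational(1, 2)))) = Add(-62, Mul(I, Pow(3499, Rational(1, 2))))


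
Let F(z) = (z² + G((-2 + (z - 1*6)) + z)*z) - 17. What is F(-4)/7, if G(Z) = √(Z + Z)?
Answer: -⅐ - 16*I*√2/7 ≈ -0.14286 - 3.2325*I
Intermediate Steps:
G(Z) = √2*√Z (G(Z) = √(2*Z) = √2*√Z)
F(z) = -17 + z² + z*√2*√(-8 + 2*z) (F(z) = (z² + (√2*√((-2 + (z - 1*6)) + z))*z) - 17 = (z² + (√2*√((-2 + (z - 6)) + z))*z) - 17 = (z² + (√2*√((-2 + (-6 + z)) + z))*z) - 17 = (z² + (√2*√((-8 + z) + z))*z) - 17 = (z² + (√2*√(-8 + 2*z))*z) - 17 = (z² + z*√2*√(-8 + 2*z)) - 17 = -17 + z² + z*√2*√(-8 + 2*z))
F(-4)/7 = (-17 + (-4)² + 2*(-4)*√(-4 - 4))/7 = (-17 + 16 + 2*(-4)*√(-8))*(⅐) = (-17 + 16 + 2*(-4)*(2*I*√2))*(⅐) = (-17 + 16 - 16*I*√2)*(⅐) = (-1 - 16*I*√2)*(⅐) = -⅐ - 16*I*√2/7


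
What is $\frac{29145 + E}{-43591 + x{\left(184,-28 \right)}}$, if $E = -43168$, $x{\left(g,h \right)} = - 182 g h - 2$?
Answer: $- \frac{14023}{894071} \approx -0.015684$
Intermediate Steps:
$x{\left(g,h \right)} = -2 - 182 g h$ ($x{\left(g,h \right)} = - 182 g h - 2 = -2 - 182 g h$)
$\frac{29145 + E}{-43591 + x{\left(184,-28 \right)}} = \frac{29145 - 43168}{-43591 - \left(2 + 33488 \left(-28\right)\right)} = - \frac{14023}{-43591 + \left(-2 + 937664\right)} = - \frac{14023}{-43591 + 937662} = - \frac{14023}{894071}$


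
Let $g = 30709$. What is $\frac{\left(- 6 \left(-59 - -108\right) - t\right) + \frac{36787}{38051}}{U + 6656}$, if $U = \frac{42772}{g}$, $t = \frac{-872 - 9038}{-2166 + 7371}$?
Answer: $- \frac{354134603569145}{8098165754446716} \approx -0.04373$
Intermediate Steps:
$t = - \frac{1982}{1041}$ ($t = - \frac{9910}{5205} = \left(-9910\right) \frac{1}{5205} = - \frac{1982}{1041} \approx -1.9039$)
$U = \frac{42772}{30709} \approx 1.3928$
$\frac{\left(- 6 \left(-59 - -108\right) - t\right) + \frac{36787}{38051}}{U + 6656} = \frac{\left(- 6 \left(-59 - -108\right) - - \frac{1982}{1041}\right) + \frac{36787}{38051}}{\frac{42772}{30709} + 6656} = \frac{\left(- 6 \left(-59 + 108\right) + \frac{1982}{1041}\right) + 36787 \cdot \frac{1}{38051}}{\frac{204441876}{30709}} = \left(\left(\left(-6\right) 49 + \frac{1982}{1041}\right) + \frac{36787}{38051}\right) \frac{30709}{204441876} = \left(\left(-294 + \frac{1982}{1041}\right) + \frac{36787}{38051}\right) \frac{30709}{204441876} = \left(- \frac{304072}{1041} + \frac{36787}{38051}\right) \frac{30709}{204441876} = \left(- \frac{11531948405}{39611091}\right) \frac{30709}{204441876} = - \frac{354134603569145}{8098165754446716}$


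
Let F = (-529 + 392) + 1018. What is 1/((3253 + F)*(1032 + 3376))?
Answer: 1/18222672 ≈ 5.4877e-8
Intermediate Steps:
F = 881 (F = -137 + 1018 = 881)
1/((3253 + F)*(1032 + 3376)) = 1/((3253 + 881)*(1032 + 3376)) = 1/(4134*4408) = 1/18222672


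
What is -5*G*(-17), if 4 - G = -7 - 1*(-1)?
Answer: 850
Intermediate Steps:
G = 10 (G = 4 - (-7 - 1*(-1)) = 4 - (-7 + 1) = 4 - 1*(-6) = 4 + 6 = 10)
-5*G*(-17) = -5*10*(-17) = -50*(-17) = 850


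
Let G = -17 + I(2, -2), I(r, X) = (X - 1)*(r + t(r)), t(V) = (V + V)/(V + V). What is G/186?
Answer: -13/93 ≈ -0.13978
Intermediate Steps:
t(V) = 1 (t(V) = (2*V)/((2*V)) = (2*V)*(1/(2*V)) = 1)
I(r, X) = (1 + r)*(-1 + X) (I(r, X) = (X - 1)*(r + 1) = (-1 + X)*(1 + r) = (1 + r)*(-1 + X))
G = -26 (G = -17 + (-1 - 2 - 1*2 - 2*2) = -17 + (-1 - 2 - 2 - 4) = -17 - 9 = -26)
G/186 = -26/186 = -26*1/186 = -13/93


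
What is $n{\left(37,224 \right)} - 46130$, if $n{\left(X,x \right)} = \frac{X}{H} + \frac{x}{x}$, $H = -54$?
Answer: $- \frac{2491003}{54} \approx -46130.0$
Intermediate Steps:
$n{\left(X,x \right)} = 1 - \frac{X}{54}$ ($n{\left(X,x \right)} = \frac{X}{-54} + \frac{x}{x} = X \left(- \frac{1}{54}\right) + 1 = - \frac{X}{54} + 1 = 1 - \frac{X}{54}$)
$n{\left(37,224 \right)} - 46130 = \left(1 - \frac{37}{54}\right) - 46130 = \frac{17}{54} - 46130 = - \frac{2491003}{54}$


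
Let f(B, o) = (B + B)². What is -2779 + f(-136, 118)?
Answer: 71205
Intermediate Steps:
f(B, o) = 4*B² (f(B, o) = (2*B)² = 4*B²)
-2779 + f(-136, 118) = -2779 + 4*(-136)² = -2779 + 4*18496 = -2779 + 73984 = 71205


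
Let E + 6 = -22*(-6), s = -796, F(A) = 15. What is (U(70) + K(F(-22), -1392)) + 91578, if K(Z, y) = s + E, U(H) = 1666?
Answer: 92574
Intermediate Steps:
E = 126 (E = -6 - 22*(-6) = -6 + 132 = 126)
K(Z, y) = -670 (K(Z, y) = -796 + 126 = -670)
(U(70) + K(F(-22), -1392)) + 91578 = (1666 - 670) + 91578 = 996 + 91578 = 92574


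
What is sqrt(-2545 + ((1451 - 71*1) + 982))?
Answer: I*sqrt(183) ≈ 13.528*I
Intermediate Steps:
sqrt(-2545 + ((1451 - 71*1) + 982)) = sqrt(-2545 + ((1451 - 71) + 982)) = sqrt(-2545 + (1380 + 982)) = sqrt(-2545 + 2362) = sqrt(-183) = I*sqrt(183)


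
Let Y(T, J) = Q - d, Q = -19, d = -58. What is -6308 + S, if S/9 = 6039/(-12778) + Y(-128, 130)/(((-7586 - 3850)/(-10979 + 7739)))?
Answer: -75656079115/12177434 ≈ -6212.8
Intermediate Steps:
Y(T, J) = 39 (Y(T, J) = -19 - 1*(-58) = -19 + 58 = 39)
S = 1159174557/12177434 (S = 9*(6039/(-12778) + 39/(((-7586 - 3850)/(-10979 + 7739)))) = 9*(6039*(-1/12778) + 39/((-11436/(-3240)))) = 9*(-6039/12778 + 39/((-11436*(-1/3240)))) = 9*(-6039/12778 + 39/(953/270)) = 9*(-6039/12778 + 39*(270/953)) = 9*(-6039/12778 + 10530/953) = 9*(128797173/12177434) = 1159174557/12177434 ≈ 95.190)
-6308 + S = -6308 + 1159174557/12177434 = -75656079115/12177434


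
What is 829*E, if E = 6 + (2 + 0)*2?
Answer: 8290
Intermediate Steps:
E = 10 (E = 6 + 2*2 = 6 + 4 = 10)
829*E = 829*10 = 8290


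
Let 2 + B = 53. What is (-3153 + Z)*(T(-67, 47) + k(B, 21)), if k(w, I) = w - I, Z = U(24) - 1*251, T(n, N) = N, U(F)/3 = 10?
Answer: -259798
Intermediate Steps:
B = 51 (B = -2 + 53 = 51)
U(F) = 30 (U(F) = 3*10 = 30)
Z = -221 (Z = 30 - 1*251 = 30 - 251 = -221)
(-3153 + Z)*(T(-67, 47) + k(B, 21)) = (-3153 - 221)*(47 + (51 - 1*21)) = -3374*(47 + (51 - 21)) = -3374*(47 + 30) = -3374*77 = -259798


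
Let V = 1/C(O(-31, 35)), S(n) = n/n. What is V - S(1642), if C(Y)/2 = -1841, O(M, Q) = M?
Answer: -3683/3682 ≈ -1.0003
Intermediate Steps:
C(Y) = -3682 (C(Y) = 2*(-1841) = -3682)
S(n) = 1
V = -1/3682 (V = 1/(-3682) = -1/3682 ≈ -0.00027159)
V - S(1642) = -1/3682 - 1*1 = -1/3682 - 1 = -3683/3682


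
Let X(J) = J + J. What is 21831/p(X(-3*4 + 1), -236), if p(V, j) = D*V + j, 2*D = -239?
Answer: 21831/2393 ≈ 9.1229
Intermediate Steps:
D = -239/2 (D = (½)*(-239) = -239/2 ≈ -119.50)
X(J) = 2*J
p(V, j) = j - 239*V/2 (p(V, j) = -239*V/2 + j = j - 239*V/2)
21831/p(X(-3*4 + 1), -236) = 21831/(-236 - 239*(-3*4 + 1)) = 21831/(-236 - 239*(-12 + 1)) = 21831/(-236 - 239*(-11)) = 21831/(-236 - 239/2*(-22)) = 21831/(-236 + 2629) = 21831/2393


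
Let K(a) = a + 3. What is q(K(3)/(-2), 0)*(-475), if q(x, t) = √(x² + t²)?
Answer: -1425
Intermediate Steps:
K(a) = 3 + a
q(x, t) = √(t² + x²)
q(K(3)/(-2), 0)*(-475) = √(0² + ((3 + 3)/(-2))²)*(-475) = √(0 + (6*(-½))²)*(-475) = √(0 + (-3)²)*(-475) = √(0 + 9)*(-475) = √9*(-475) = 3*(-475) = -1425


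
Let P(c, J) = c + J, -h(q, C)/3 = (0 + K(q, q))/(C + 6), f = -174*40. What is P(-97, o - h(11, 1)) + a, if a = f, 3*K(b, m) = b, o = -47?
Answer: -49717/7 ≈ -7102.4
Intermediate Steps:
K(b, m) = b/3
f = -6960
h(q, C) = -q/(6 + C) (h(q, C) = -3*(0 + q/3)/(C + 6) = -3*q/3/(6 + C) = -q/(6 + C))
a = -6960
P(c, J) = J + c
P(-97, o - h(11, 1)) + a = ((-47 - (-1)*11/(6 + 1)) - 97) - 6960 = ((-47 - (-1)*11/7) - 97) - 6960 = ((-47 - 1*(-11/7)) - 97) - 6960 = ((-47 + 11/7) - 97) - 6960 = (-318/7 - 97) - 6960 = -997/7 - 6960 = -49717/7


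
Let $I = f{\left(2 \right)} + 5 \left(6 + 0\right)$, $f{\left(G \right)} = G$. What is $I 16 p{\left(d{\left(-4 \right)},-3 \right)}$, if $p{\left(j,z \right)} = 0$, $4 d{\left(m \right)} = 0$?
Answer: $0$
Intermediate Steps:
$d{\left(m \right)} = 0$ ($d{\left(m \right)} = \frac{1}{4} \cdot 0 = 0$)
$I = 32$ ($I = 2 + 5 \left(6 + 0\right) = 2 + 5 \cdot 6 = 2 + 30 = 32$)
$I 16 p{\left(d{\left(-4 \right)},-3 \right)} = 32 \cdot 16 \cdot 0 = 512 \cdot 0 = 0$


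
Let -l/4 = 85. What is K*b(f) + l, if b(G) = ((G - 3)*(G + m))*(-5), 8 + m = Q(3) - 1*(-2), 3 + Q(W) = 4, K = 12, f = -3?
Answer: -3220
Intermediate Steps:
Q(W) = 1 (Q(W) = -3 + 4 = 1)
l = -340 (l = -4*85 = -340)
m = -5 (m = -8 + (1 - 1*(-2)) = -8 + (1 + 2) = -8 + 3 = -5)
b(G) = -5*(-5 + G)*(-3 + G) (b(G) = ((G - 3)*(G - 5))*(-5) = ((-3 + G)*(-5 + G))*(-5) = ((-5 + G)*(-3 + G))*(-5) = -5*(-5 + G)*(-3 + G))
K*b(f) + l = 12*(-75 - 5*(-3)² + 40*(-3)) - 340 = 12*(-75 - 5*9 - 120) - 340 = 12*(-75 - 45 - 120) - 340 = 12*(-240) - 340 = -2880 - 340 = -3220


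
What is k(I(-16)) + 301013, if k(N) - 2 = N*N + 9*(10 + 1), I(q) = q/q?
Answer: 301115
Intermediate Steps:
I(q) = 1
k(N) = 101 + N² (k(N) = 2 + (N*N + 9*(10 + 1)) = 2 + (N² + 9*11) = 2 + (N² + 99) = 2 + (99 + N²) = 101 + N²)
k(I(-16)) + 301013 = (101 + 1²) + 301013 = (101 + 1) + 301013 = 102 + 301013 = 301115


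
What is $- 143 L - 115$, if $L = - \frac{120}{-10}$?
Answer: $-1831$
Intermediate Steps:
$L = 12$ ($L = \left(-120\right) \left(- \frac{1}{10}\right) = 12$)
$- 143 L - 115 = \left(-143\right) 12 - 115 = -1716 - 115 = -1831$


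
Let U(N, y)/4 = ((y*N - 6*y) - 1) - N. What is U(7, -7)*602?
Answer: -36120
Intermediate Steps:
U(N, y) = -4 - 24*y - 4*N + 4*N*y (U(N, y) = 4*(((y*N - 6*y) - 1) - N) = 4*(((N*y - 6*y) - 1) - N) = 4*(((-6*y + N*y) - 1) - N) = 4*((-1 - 6*y + N*y) - N) = 4*(-1 - N - 6*y + N*y) = -4 - 24*y - 4*N + 4*N*y)
U(7, -7)*602 = (-4 - 24*(-7) - 4*7 + 4*7*(-7))*602 = (-4 + 168 - 28 - 196)*602 = -60*602 = -36120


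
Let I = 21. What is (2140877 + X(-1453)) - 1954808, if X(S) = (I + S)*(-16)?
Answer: 208981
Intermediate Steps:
X(S) = -336 - 16*S (X(S) = (21 + S)*(-16) = -336 - 16*S)
(2140877 + X(-1453)) - 1954808 = (2140877 + (-336 - 16*(-1453))) - 1954808 = (2140877 + (-336 + 23248)) - 1954808 = (2140877 + 22912) - 1954808 = 2163789 - 1954808 = 208981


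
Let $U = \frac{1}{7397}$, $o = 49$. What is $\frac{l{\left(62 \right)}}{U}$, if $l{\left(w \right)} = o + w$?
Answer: $821067$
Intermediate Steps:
$l{\left(w \right)} = 49 + w$
$U = \frac{1}{7397} \approx 0.00013519$
$\frac{l{\left(62 \right)}}{U} = \left(49 + 62\right) \frac{1}{\frac{1}{7397}} = 111 \cdot 7397 = 821067$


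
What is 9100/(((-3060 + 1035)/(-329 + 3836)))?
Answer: -425516/27 ≈ -15760.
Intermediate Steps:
9100/(((-3060 + 1035)/(-329 + 3836))) = 9100/((-2025/3507)) = 9100/((-2025*1/3507)) = 9100/(-675/1169) = 9100*(-1169/675) = -425516/27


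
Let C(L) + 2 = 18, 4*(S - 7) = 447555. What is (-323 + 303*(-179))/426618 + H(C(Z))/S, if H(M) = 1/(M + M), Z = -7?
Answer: -97680300611/763787857176 ≈ -0.12789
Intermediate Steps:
S = 447583/4 (S = 7 + (1/4)*447555 = 7 + 447555/4 = 447583/4 ≈ 1.1190e+5)
C(L) = 16 (C(L) = -2 + 18 = 16)
H(M) = 1/(2*M)
(-323 + 303*(-179))/426618 + H(C(Z))/S = (-323 + 303*(-179))/426618 + ((1/2)/16)/(447583/4) = (-323 - 54237)*(1/426618) + ((1/2)*(1/16))*(4/447583) = -54560*1/426618 + (1/32)*(4/447583) = -27280/213309 + 1/3580664 = -97680300611/763787857176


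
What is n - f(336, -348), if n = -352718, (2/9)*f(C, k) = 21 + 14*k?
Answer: -661777/2 ≈ -3.3089e+5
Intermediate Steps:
f(C, k) = 189/2 + 63*k (f(C, k) = 9*(21 + 14*k)/2 = 189/2 + 63*k)
n - f(336, -348) = -352718 - (189/2 + 63*(-348)) = -352718 - (189/2 - 21924) = -352718 - 1*(-43659/2) = -352718 + 43659/2 = -661777/2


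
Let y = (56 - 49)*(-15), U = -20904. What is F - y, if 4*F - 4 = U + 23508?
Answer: 757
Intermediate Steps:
F = 652 (F = 1 + (-20904 + 23508)/4 = 1 + (¼)*2604 = 1 + 651 = 652)
y = -105 (y = 7*(-15) = -105)
F - y = 652 - 1*(-105) = 652 + 105 = 757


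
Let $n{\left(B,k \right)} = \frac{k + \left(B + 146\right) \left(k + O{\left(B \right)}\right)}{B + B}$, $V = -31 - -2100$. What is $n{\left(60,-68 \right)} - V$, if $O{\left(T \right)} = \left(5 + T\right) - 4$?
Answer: $- \frac{24979}{12} \approx -2081.6$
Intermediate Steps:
$O{\left(T \right)} = 1 + T$
$V = 2069$ ($V = -31 + 2100 = 2069$)
$n{\left(B,k \right)} = \frac{k + \left(146 + B\right) \left(1 + B + k\right)}{2 B}$ ($n{\left(B,k \right)} = \frac{k + \left(B + 146\right) \left(k + \left(1 + B\right)\right)}{B + B} = \frac{k + \left(146 + B\right) \left(1 + B + k\right)}{2 B}$)
$n{\left(60,-68 \right)} - V = \frac{146 + 146 \cdot 60 + 147 \left(-68\right) + 60 \left(1 + 60 - 68\right)}{2 \cdot 60} - 2069 = \frac{1}{2} \cdot \frac{1}{60} \left(146 + 8760 - 9996 + 60 \left(-7\right)\right) - 2069 = \frac{1}{2} \cdot \frac{1}{60} \left(146 + 8760 - 9996 - 420\right) - 2069 = \frac{1}{2} \cdot \frac{1}{60} \left(-1510\right) - 2069 = - \frac{151}{12} - 2069 = - \frac{24979}{12}$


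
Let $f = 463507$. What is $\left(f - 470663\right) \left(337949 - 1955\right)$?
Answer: $-2404373064$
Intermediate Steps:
$\left(f - 470663\right) \left(337949 - 1955\right) = \left(463507 - 470663\right) \left(337949 - 1955\right) = \left(-7156\right) 335994 = -2404373064$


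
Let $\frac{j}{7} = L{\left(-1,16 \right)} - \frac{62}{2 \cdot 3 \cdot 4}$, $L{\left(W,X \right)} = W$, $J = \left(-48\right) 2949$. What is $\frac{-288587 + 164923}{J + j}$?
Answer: $\frac{1483968}{1698925} \approx 0.87348$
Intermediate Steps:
$J = -141552$
$j = - \frac{301}{12}$ ($j = 7 \left(-1 - \frac{62}{2 \cdot 3 \cdot 4}\right) = 7 \left(-1 - \frac{62}{6 \cdot 4}\right) = 7 \left(-1 - \frac{62}{24}\right) = 7 \left(-1 - \frac{31}{12}\right) = 7 \left(- \frac{43}{12}\right) = - \frac{301}{12} \approx -25.083$)
$\frac{-288587 + 164923}{J + j} = \frac{-288587 + 164923}{-141552 - \frac{301}{12}} = - \frac{123664}{- \frac{1698925}{12}} = \left(-123664\right) \left(- \frac{12}{1698925}\right) = \frac{1483968}{1698925}$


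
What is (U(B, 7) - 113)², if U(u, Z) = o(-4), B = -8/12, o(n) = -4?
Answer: 13689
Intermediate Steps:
B = -⅔ (B = -8*1/12 = -⅔ ≈ -0.66667)
U(u, Z) = -4
(U(B, 7) - 113)² = (-4 - 113)² = (-117)² = 13689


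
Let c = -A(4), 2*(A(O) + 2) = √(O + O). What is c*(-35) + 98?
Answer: 28 + 35*√2 ≈ 77.497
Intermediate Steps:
A(O) = -2 + √2*√O/2 (A(O) = -2 + √(O + O)/2 = -2 + √(2*O)/2 = -2 + (√2*√O)/2 = -2 + √2*√O/2)
c = 2 - √2 (c = -(-2 + √2*√4/2) = -(-2 + (½)*√2*2) = -(-2 + √2) = 2 - √2 ≈ 0.58579)
c*(-35) + 98 = (2 - √2)*(-35) + 98 = (-70 + 35*√2) + 98 = 28 + 35*√2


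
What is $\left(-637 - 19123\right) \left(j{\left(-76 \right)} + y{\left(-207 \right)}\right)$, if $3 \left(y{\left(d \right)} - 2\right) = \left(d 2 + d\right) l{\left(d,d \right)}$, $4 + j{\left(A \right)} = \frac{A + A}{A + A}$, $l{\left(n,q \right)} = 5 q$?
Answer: $-4233461440$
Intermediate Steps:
$j{\left(A \right)} = -3$ ($j{\left(A \right)} = -4 + \frac{A + A}{A + A} = -4 + \frac{2 A}{2 A} = -4 + 2 A \frac{1}{2 A} = -4 + 1 = -3$)
$y{\left(d \right)} = 2 + 5 d^{2}$ ($y{\left(d \right)} = 2 + \frac{\left(d 2 + d\right) 5 d}{3} = 2 + \frac{\left(2 d + d\right) 5 d}{3} = 2 + \frac{3 d 5 d}{3} = 2 + \frac{15 d^{2}}{3} = 2 + 5 d^{2}$)
$\left(-637 - 19123\right) \left(j{\left(-76 \right)} + y{\left(-207 \right)}\right) = \left(-637 - 19123\right) \left(-3 + \left(2 + 5 \left(-207\right)^{2}\right)\right) = - 19760 \left(-3 + \left(2 + 5 \cdot 42849\right)\right) = - 19760 \left(-3 + \left(2 + 214245\right)\right) = - 19760 \left(-3 + 214247\right) = \left(-19760\right) 214244 = -4233461440$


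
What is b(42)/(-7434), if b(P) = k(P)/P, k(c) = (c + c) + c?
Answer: -1/2478 ≈ -0.00040355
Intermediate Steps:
k(c) = 3*c (k(c) = 2*c + c = 3*c)
b(P) = 3 (b(P) = (3*P)/P = 3)
b(42)/(-7434) = 3/(-7434) = 3*(-1/7434) = -1/2478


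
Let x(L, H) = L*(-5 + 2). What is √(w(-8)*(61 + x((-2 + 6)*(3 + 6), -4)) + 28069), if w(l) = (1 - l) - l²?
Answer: 3*√3406 ≈ 175.08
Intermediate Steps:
x(L, H) = -3*L (x(L, H) = L*(-3) = -3*L)
w(l) = 1 - l - l²
√(w(-8)*(61 + x((-2 + 6)*(3 + 6), -4)) + 28069) = √((1 - 1*(-8) - 1*(-8)²)*(61 - 3*(-2 + 6)*(3 + 6)) + 28069) = √((1 + 8 - 1*64)*(61 - 12*9) + 28069) = √((1 + 8 - 64)*(61 - 3*36) + 28069) = √(-55*(61 - 108) + 28069) = √(-55*(-47) + 28069) = √(2585 + 28069) = √30654 = 3*√3406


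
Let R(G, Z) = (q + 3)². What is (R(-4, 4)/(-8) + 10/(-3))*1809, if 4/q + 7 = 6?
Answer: -50049/8 ≈ -6256.1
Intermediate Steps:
q = -4 (q = 4/(-7 + 6) = 4/(-1) = 4*(-1) = -4)
R(G, Z) = 1 (R(G, Z) = (-4 + 3)² = (-1)² = 1)
(R(-4, 4)/(-8) + 10/(-3))*1809 = (1/(-8) + 10/(-3))*1809 = (1*(-⅛) + 10*(-⅓))*1809 = (-⅛ - 10/3)*1809 = -83/24*1809 = -50049/8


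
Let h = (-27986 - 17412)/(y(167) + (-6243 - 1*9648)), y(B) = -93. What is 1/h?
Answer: 7992/22699 ≈ 0.35209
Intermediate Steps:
h = 22699/7992 (h = (-27986 - 17412)/(-93 + (-6243 - 1*9648)) = -45398/(-93 + (-6243 - 9648)) = -45398/(-93 - 15891) = -45398/(-15984) = -45398*(-1/15984) = 22699/7992 ≈ 2.8402)
1/h = 1/(22699/7992) = 7992/22699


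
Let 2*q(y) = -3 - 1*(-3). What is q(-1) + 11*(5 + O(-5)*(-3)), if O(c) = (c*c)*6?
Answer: -4895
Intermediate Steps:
q(y) = 0 (q(y) = (-3 - 1*(-3))/2 = (-3 + 3)/2 = (½)*0 = 0)
O(c) = 6*c² (O(c) = c²*6 = 6*c²)
q(-1) + 11*(5 + O(-5)*(-3)) = 0 + 11*(5 + (6*(-5)²)*(-3)) = 0 + 11*(5 + (6*25)*(-3)) = 0 + 11*(5 + 150*(-3)) = 0 + 11*(5 - 450) = 0 + 11*(-445) = 0 - 4895 = -4895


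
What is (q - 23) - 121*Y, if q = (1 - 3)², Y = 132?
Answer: -15991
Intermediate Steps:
q = 4 (q = (-2)² = 4)
(q - 23) - 121*Y = (4 - 23) - 121*132 = -19 - 15972 = -15991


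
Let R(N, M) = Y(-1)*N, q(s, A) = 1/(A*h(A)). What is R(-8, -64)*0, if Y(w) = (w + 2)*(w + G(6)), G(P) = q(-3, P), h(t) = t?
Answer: 0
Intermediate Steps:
q(s, A) = A⁻² (q(s, A) = 1/(A*A) = A⁻²)
G(P) = P⁻²
Y(w) = (2 + w)*(1/36 + w) (Y(w) = (w + 2)*(w + 6⁻²) = (2 + w)*(w + 1/36) = (2 + w)*(1/36 + w))
R(N, M) = -35*N/36 (R(N, M) = (1/18 + (-1)² + (73/36)*(-1))*N = (1/18 + 1 - 73/36)*N = -35*N/36)
R(-8, -64)*0 = -35/36*(-8)*0 = (70/9)*0 = 0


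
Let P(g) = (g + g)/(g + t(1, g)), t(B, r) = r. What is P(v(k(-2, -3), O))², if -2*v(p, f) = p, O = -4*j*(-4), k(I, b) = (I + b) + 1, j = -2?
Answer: 1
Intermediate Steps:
k(I, b) = 1 + I + b
O = -32 (O = -4*(-2)*(-4) = 8*(-4) = -32)
v(p, f) = -p/2
P(g) = 1 (P(g) = (g + g)/(g + g) = (2*g)/((2*g)) = (2*g)*(1/(2*g)) = 1)
P(v(k(-2, -3), O))² = 1² = 1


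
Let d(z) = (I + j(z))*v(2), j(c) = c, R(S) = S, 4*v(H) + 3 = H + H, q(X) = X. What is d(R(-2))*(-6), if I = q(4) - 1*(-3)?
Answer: -15/2 ≈ -7.5000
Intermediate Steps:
v(H) = -¾ + H/2 (v(H) = -¾ + (H + H)/4 = -¾ + (2*H)/4 = -¾ + H/2)
I = 7 (I = 4 - 1*(-3) = 4 + 3 = 7)
d(z) = 7/4 + z/4 (d(z) = (7 + z)*(-¾ + (½)*2) = (7 + z)*(-¾ + 1) = (7 + z)*(¼) = 7/4 + z/4)
d(R(-2))*(-6) = (7/4 + (¼)*(-2))*(-6) = (7/4 - ½)*(-6) = (5/4)*(-6) = -15/2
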